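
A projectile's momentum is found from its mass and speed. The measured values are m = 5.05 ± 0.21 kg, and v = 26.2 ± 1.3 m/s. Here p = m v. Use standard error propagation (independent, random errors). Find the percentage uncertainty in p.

Since p is a product/quotient, work with relative uncertainties:
  (1·δm/m)² = (1×0.0416)² = 0.00173;  (1·δv/v)² = (1×0.0496)² = 0.00246
δp/p = √(0.00419) = 0.0647

6.47%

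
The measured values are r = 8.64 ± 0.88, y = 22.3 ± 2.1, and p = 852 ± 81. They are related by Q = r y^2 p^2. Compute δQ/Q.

0.286

For a monomial Q ∝ r, y^2, p^2, fractional errors add in quadrature:
  (1·δr/r)² = (1×0.102)² = 0.0104;  (2·δy/y)² = (2×0.0942)² = 0.0355;  (2·δp/p)² = (2×0.0951)² = 0.0362
δQ/Q = √(0.0820) = 0.286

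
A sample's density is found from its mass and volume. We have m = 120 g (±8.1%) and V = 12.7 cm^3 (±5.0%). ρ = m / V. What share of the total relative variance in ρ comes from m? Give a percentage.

72.4%

(δρ/ρ)² = (1·δm/m)² + (-1·δV/V)²
  m term: (1×0.0810)² = 0.00656
  V term: (-1×0.0500)² = 0.00250
Total = 0.00906. Share from m = 0.00656/0.00906 = 0.724.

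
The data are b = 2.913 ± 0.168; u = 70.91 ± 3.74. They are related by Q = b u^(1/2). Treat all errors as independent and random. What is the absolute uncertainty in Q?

1.56

Since Q is a product/quotient, work with relative uncertainties:
  (1·δb/b)² = (1×0.0577)² = 0.00333;  (½·δu/u)² = (0.5×0.0527)² = 0.000695
δQ/Q = √(0.00402) = 0.0634
Q = 24.53, so δQ = 0.0634 × 24.53 = 1.56.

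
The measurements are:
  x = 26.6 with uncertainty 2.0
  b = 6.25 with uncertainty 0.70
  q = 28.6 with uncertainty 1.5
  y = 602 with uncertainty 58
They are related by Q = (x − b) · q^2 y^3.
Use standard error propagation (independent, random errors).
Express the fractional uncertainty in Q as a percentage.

Let u = x − b = 20.4. δu = √(δx² + δb²) = √(4.00 + 0.490) = 2.12, so δu/u = 0.104.
Q is then a monomial in u, q, y:
δQ/Q = √((δu/u)² + (2·δq/q)² + (3·δy/y)²) = √(0.0108 + 0.0110 + 0.0835) = 0.325

32.5%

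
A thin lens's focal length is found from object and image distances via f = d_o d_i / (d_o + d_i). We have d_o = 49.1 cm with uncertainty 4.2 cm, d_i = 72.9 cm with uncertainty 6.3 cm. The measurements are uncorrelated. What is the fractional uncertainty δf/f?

0.0618

∂f/∂d_o = (d_i/(d_o+d_i))² = 0.357;  ∂f/∂d_i = (d_o/(d_o+d_i))² = 0.162
δf = √((∂f/∂d_o · δd_o)² + (∂f/∂d_i · δd_i)²) = √(2.25 + 1.04) = 1.81 cm
f = 29.3 cm, so δf/f = 1.81/29.3 = 0.0618.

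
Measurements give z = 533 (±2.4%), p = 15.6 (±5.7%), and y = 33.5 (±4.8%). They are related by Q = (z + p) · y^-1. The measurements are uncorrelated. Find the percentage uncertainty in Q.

Let u = z + p = 549. δu = √(δz² + δp²) = √(164 + 0.791) = 12.8, so δu/u = 0.0234.
Q is then a monomial in u, y:
δQ/Q = √((δu/u)² + (-1·δy/y)²) = √(0.000546 + 0.00230) = 0.0534

5.34%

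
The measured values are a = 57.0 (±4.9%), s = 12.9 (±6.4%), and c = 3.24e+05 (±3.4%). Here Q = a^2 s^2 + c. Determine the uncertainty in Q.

87900

Let p = a^2·s^2 = 5.41e+05. δp/p = √((2·δa/a)² + (2·δs/s)²) = √(0.00960 + 0.0164) = 0.161, so δp = 87200.
Q = p + c: δQ = √(δp² + δc²) = √(7.6e+09 + 1.21e+08) = 87900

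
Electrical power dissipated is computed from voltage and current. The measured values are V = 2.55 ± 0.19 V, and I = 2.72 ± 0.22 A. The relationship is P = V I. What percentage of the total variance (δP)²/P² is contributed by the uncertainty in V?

45.9%

(δP/P)² = (1·δV/V)² + (1·δI/I)²
  V term: (1×0.0745)² = 0.00555
  I term: (1×0.0809)² = 0.00654
Total = 0.0121. Share from V = 0.00555/0.0121 = 0.459.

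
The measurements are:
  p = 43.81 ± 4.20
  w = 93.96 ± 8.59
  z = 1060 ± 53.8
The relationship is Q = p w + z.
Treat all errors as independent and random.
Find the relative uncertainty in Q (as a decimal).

0.106

Let h = p·w = 4116. δh/h = √((1·δp/p)² + (1·δw/w)²) = √(0.00919 + 0.00836) = 0.132, so δh = 545.
Q = h + z: δQ = √(δh² + δz²) = √(2.97e+05 + 2890) = 548
Q = 5176, so δQ/Q = 548/5176 = 0.106.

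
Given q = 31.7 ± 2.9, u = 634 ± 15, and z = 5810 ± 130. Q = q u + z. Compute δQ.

1900

Let p = q·u = 20100. δp/p = √((1·δq/q)² + (1·δu/u)²) = √(0.00837 + 0.000560) = 0.0945, so δp = 1900.
Q = p + z: δQ = √(δp² + δz²) = √(3.61e+06 + 16900) = 1900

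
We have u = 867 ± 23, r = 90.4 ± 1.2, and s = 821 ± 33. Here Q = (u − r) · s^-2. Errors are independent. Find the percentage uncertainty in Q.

8.57%

Let w = u − r = 777. δw = √(δu² + δr²) = √(529 + 1.44) = 23.0, so δw/w = 0.0297.
Q is then a monomial in w, s:
δQ/Q = √((δw/w)² + (-2·δs/s)²) = √(0.000880 + 0.00646) = 0.0857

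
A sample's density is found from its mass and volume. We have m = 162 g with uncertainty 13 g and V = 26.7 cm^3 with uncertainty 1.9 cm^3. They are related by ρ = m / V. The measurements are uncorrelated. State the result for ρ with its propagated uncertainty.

Relative error in a monomial: (δρ/ρ)² = Σ (nᵢ · δxᵢ/xᵢ)².
  (1·δm/m)² = (1×0.0802)² = 0.00644;  (-1·δV/V)² = (-1×0.0712)² = 0.00506
δρ/ρ = √(0.0115) = 0.107
ρ = 6.07 g/cm^3, so δρ = 0.107 × 6.07 = 0.651 g/cm^3.

6.07 ± 0.651 g/cm^3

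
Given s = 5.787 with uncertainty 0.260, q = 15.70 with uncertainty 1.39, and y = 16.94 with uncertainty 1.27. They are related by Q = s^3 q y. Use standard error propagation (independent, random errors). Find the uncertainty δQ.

Relative error in a monomial: (δQ/Q)² = Σ (nᵢ · δxᵢ/xᵢ)².
  (3·δs/s)² = (3×0.0449)² = 0.0182;  (1·δq/q)² = (1×0.0885)² = 0.00784;  (1·δy/y)² = (1×0.0750)² = 0.00562
δQ/Q = √(0.0316) = 0.178
Q = 51540, so δQ = 0.178 × 51540 = 9170.

9170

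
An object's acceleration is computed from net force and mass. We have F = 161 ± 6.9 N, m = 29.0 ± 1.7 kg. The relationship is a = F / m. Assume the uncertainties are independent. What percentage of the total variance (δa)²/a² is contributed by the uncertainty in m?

(δa/a)² = (1·δF/F)² + (-1·δm/m)²
  F term: (1×0.0429)² = 0.00184
  m term: (-1×0.0586)² = 0.00344
Total = 0.00527. Share from m = 0.00344/0.00527 = 0.652.

65.2%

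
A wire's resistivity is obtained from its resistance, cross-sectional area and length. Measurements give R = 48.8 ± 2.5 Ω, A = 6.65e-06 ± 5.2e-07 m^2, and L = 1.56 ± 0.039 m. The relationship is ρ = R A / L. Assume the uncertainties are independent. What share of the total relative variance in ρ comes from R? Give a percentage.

28.0%

(δρ/ρ)² = (1·δR/R)² + (1·δA/A)² + (-1·δL/L)²
  R term: (1×0.0512)² = 0.00262
  A term: (1×0.0782)² = 0.00611
  L term: (-1×0.0250)² = 0.000625
Total = 0.00936. Share from R = 0.00262/0.00936 = 0.280.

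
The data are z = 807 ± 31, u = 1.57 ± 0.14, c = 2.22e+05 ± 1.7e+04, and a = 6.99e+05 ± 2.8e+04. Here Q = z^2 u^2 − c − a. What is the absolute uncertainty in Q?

3.13e+05

Let p = z^2·u^2 = 1.61e+06. δp/p = √((2·δz/z)² + (2·δu/u)²) = √(0.00590 + 0.0318) = 0.194, so δp = 3.12e+05.
Q = p − c − a: δQ = √(δp² + δc² + δa²) = √(9.72e+10 + 2.89e+08 + 7.84e+08) = 3.13e+05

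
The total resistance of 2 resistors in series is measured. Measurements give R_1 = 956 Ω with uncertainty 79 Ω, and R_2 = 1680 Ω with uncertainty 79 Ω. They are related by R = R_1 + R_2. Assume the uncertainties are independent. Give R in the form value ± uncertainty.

2640 ± 112 Ω

Sums and differences: (δR)² = Σ (cᵢ δxᵢ)².
  (δR_1)² = 6240;  (δR_2)² = 6240
δR = √(12500) = 112 Ω
R = 2640 Ω.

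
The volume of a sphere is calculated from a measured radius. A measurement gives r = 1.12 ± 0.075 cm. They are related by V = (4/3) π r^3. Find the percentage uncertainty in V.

V ∝ r^3, so δV/V = |3| · δr/r = 3 × 0.0670 = 0.201.

20.1%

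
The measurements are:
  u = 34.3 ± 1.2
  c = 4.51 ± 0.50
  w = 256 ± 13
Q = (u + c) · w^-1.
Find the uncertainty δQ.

0.00922

Let h = u + c = 38.8. δh = √(δu² + δc²) = √(1.44 + 0.250) = 1.30, so δh/h = 0.0335.
Q is then a monomial in h, w:
δQ/Q = √((δh/h)² + (-1·δw/w)²) = √(0.00112 + 0.00258) = 0.0608
Q = 0.152, so δQ = 0.0608 × 0.152 = 0.00922.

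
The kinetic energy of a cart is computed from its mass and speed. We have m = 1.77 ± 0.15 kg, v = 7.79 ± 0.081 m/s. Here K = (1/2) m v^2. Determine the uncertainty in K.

Products/powers → add relative errors in quadrature, weighted by exponent:
  (1·δm/m)² = (1×0.0847)² = 0.00718;  (2·δv/v)² = (2×0.0104)² = 0.000432
δK/K = √(0.00761) = 0.0873
K = 53.7 J, so δK = 0.0873 × 53.7 = 4.69 J.

4.69 J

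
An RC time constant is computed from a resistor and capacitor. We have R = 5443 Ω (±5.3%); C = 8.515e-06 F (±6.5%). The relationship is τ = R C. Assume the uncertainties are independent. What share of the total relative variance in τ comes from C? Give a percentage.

(δτ/τ)² = (1·δR/R)² + (1·δC/C)²
  R term: (1×0.0530)² = 0.00281
  C term: (1×0.0650)² = 0.00423
Total = 0.00703. Share from C = 0.00423/0.00703 = 0.601.

60.1%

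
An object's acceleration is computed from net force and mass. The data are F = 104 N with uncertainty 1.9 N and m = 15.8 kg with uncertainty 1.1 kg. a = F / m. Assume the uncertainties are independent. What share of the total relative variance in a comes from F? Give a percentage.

6.44%

(δa/a)² = (1·δF/F)² + (-1·δm/m)²
  F term: (1×0.0183)² = 0.000334
  m term: (-1×0.0696)² = 0.00485
Total = 0.00518. Share from F = 0.000334/0.00518 = 0.0644.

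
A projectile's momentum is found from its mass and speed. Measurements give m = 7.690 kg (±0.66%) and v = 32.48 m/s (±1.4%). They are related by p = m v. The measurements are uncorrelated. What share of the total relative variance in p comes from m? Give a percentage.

18.2%

(δp/p)² = (1·δm/m)² + (1·δv/v)²
  m term: (1×0.00660)² = 4.36e-05
  v term: (1×0.0140)² = 0.000196
Total = 0.000240. Share from m = 4.36e-05/0.000240 = 0.182.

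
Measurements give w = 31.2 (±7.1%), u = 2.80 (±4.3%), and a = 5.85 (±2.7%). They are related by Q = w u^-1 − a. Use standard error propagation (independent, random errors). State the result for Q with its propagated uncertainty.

Let p = w·u^-1 = 11.1. δp/p = √((1·δw/w)² + (-1·δu/u)²) = √(0.00504 + 0.00185) = 0.0830, so δp = 0.925.
Q = p − a: δQ = √(δp² + δa²) = √(0.855 + 0.0249) = 0.938
Q = 5.29.

5.29 ± 0.938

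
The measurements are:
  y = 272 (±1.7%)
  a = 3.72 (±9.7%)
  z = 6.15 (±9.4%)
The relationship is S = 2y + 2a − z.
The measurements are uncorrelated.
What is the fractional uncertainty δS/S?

Absolute uncertainties add in quadrature for a linear combination:
  (2·δy)² = 85.5;  (2·δa)² = 0.521;  (δz)² = 0.334
δS = √(86.4) = 9.29
S = 545, so δS/S = 9.29/545 = 0.0170.

0.0170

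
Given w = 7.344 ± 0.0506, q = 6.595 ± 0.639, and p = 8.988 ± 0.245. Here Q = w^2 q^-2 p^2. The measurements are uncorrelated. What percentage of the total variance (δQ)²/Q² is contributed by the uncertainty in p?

7.30%

(δQ/Q)² = (2·δw/w)² + (-2·δq/q)² + (2·δp/p)²
  w term: (2×0.00689)² = 0.000190
  q term: (-2×0.0969)² = 0.0376
  p term: (2×0.0273)² = 0.00297
Total = 0.0407. Share from p = 0.00297/0.0407 = 0.0730.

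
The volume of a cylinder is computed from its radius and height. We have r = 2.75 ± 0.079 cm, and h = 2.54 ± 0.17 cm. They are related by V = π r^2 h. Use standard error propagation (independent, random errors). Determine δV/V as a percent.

Relative error in a monomial: (δV/V)² = Σ (nᵢ · δxᵢ/xᵢ)².
  (2·δr/r)² = (2×0.0287)² = 0.00330;  (1·δh/h)² = (1×0.0669)² = 0.00448
δV/V = √(0.00778) = 0.0882

8.82%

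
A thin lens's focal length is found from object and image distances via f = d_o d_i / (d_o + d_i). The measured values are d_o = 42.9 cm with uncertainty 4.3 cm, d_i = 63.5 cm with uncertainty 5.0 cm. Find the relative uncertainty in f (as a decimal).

0.0677

∂f/∂d_o = (d_i/(d_o+d_i))² = 0.356;  ∂f/∂d_i = (d_o/(d_o+d_i))² = 0.163
δf = √((∂f/∂d_o · δd_o)² + (∂f/∂d_i · δd_i)²) = √(2.35 + 0.661) = 1.73 cm
f = 25.6 cm, so δf/f = 1.73/25.6 = 0.0677.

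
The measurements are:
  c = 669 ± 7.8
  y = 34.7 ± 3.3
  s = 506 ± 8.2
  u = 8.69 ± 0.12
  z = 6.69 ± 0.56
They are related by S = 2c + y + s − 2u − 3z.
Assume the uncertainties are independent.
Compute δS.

For a sum/difference, combine absolute errors in quadrature:
  (2·δc)² = 243;  (δy)² = 10.9;  (δs)² = 67.2;  (2·δu)² = 0.0576;  (3·δz)² = 2.82
δS = √(324) = 18.0

18.0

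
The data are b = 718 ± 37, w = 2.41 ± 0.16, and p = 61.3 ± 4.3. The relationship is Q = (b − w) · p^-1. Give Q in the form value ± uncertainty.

11.7 ± 1.02

Let u = b − w = 716. δu = √(δb² + δw²) = √(1370 + 0.0256) = 37.0, so δu/u = 0.0517.
Q is then a monomial in u, p:
δQ/Q = √((δu/u)² + (-1·δp/p)²) = √(0.00267 + 0.00492) = 0.0871
Q = 11.7, so δQ = 0.0871 × 11.7 = 1.02.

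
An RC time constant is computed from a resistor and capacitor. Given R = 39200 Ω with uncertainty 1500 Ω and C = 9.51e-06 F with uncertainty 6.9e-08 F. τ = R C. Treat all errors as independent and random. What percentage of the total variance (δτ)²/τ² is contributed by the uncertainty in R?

(δτ/τ)² = (1·δR/R)² + (1·δC/C)²
  R term: (1×0.0383)² = 0.00146
  C term: (1×0.00726)² = 5.26e-05
Total = 0.00152. Share from R = 0.00146/0.00152 = 0.965.

96.5%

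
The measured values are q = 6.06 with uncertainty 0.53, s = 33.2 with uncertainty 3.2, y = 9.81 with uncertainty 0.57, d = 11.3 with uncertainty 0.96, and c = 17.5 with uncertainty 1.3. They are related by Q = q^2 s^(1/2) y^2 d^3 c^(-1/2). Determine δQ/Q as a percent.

Relative error in a monomial: (δQ/Q)² = Σ (nᵢ · δxᵢ/xᵢ)².
  (2·δq/q)² = (2×0.0875)² = 0.0306;  (½·δs/s)² = (0.5×0.0964)² = 0.00232;  (2·δy/y)² = (2×0.0581)² = 0.0135;  (3·δd/d)² = (3×0.0850)² = 0.0650;  (−½·δc/c)² = (-0.5×0.0743)² = 0.00138
δQ/Q = √(0.113) = 0.336

33.6%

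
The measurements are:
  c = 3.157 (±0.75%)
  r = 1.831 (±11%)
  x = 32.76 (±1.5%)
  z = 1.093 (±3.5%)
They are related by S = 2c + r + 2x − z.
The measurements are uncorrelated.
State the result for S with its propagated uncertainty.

72.57 ± 1.01

For a sum/difference, combine absolute errors in quadrature:
  (2·δc)² = 0.00224;  (δr)² = 0.0406;  (2·δx)² = 0.966;  (δz)² = 0.00146
δS = √(1.01) = 1.01
S = 72.57.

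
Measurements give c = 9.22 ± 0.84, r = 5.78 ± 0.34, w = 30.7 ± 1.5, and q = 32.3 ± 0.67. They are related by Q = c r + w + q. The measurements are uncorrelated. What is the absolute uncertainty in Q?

Let p = c·r = 53.3. δp/p = √((1·δc/c)² + (1·δr/r)²) = √(0.00830 + 0.00346) = 0.108, so δp = 5.78.
Q = p + w + q: δQ = √(δp² + δw² + δq²) = √(33.4 + 2.25 + 0.449) = 6.01

6.01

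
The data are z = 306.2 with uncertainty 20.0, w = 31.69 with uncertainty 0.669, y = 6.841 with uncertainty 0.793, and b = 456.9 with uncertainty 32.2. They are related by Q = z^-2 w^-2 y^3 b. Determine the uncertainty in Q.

0.000591

Products/powers → add relative errors in quadrature, weighted by exponent:
  (-2·δz/z)² = (-2×0.0653)² = 0.0171;  (-2·δw/w)² = (-2×0.0211)² = 0.00178;  (3·δy/y)² = (3×0.116)² = 0.121;  (1·δb/b)² = (1×0.0705)² = 0.00497
δQ/Q = √(0.145) = 0.380
Q = 0.001554, so δQ = 0.380 × 0.001554 = 0.000591.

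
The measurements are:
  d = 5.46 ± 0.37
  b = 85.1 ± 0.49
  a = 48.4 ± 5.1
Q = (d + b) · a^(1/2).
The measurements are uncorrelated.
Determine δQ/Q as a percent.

5.31%

Let u = d + b = 90.6. δu = √(δd² + δb²) = √(0.137 + 0.240) = 0.614, so δu/u = 0.00678.
Q is then a monomial in u, a:
δQ/Q = √((δu/u)² + (½·δa/a)²) = √(4.6e-05 + 0.00278) = 0.0531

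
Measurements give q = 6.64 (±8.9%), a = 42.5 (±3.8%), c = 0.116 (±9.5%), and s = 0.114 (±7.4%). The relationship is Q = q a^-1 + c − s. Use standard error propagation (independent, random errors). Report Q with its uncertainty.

Let p = q·a^-1 = 0.156. δp/p = √((1·δq/q)² + (-1·δa/a)²) = √(0.00792 + 0.00144) = 0.0968, so δp = 0.0151.
Q = p + c − s: δQ = √(δp² + δc² + δs²) = √(0.000229 + 0.000121 + 7.12e-05) = 0.0205
Q = 0.158.

0.158 ± 0.0205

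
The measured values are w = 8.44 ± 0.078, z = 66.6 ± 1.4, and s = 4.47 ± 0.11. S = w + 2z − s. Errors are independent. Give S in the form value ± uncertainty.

Sums and differences: (δS)² = Σ (cᵢ δxᵢ)².
  (δw)² = 0.00608;  (2·δz)² = 7.84;  (δs)² = 0.0121
δS = √(7.86) = 2.80
S = 137.

137 ± 2.80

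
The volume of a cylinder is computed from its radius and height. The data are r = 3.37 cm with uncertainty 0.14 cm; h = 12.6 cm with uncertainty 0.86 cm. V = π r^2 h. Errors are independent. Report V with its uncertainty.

For a monomial V ∝ r^2, h, fractional errors add in quadrature:
  (2·δr/r)² = (2×0.0415)² = 0.00690;  (1·δh/h)² = (1×0.0683)² = 0.00466
δV/V = √(0.0116) = 0.108
V = 450 cm^3, so δV = 0.108 × 450 = 48.3 cm^3.

450 ± 48.3 cm^3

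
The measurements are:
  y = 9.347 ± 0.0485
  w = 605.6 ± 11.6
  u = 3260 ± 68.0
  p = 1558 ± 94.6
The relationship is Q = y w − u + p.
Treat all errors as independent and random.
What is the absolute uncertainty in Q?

162

Let h = y·w = 5661. δh/h = √((1·δy/y)² + (1·δw/w)²) = √(2.69e-05 + 0.000367) = 0.0198, so δh = 112.
Q = h − u + p: δQ = √(δh² + δu² + δp²) = √(12600 + 4620 + 8950) = 162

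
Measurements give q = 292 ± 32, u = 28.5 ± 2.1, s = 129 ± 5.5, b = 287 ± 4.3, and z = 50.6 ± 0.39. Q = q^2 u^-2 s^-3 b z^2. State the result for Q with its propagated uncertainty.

Q is a product of powers, so relative uncertainties combine in quadrature:
  (2·δq/q)² = (2×0.110)² = 0.0480;  (-2·δu/u)² = (-2×0.0737)² = 0.0217;  (-3·δs/s)² = (-3×0.0426)² = 0.0164;  (1·δb/b)² = (1×0.0150)² = 0.000224;  (2·δz/z)² = (2×0.00771)² = 0.000238
δQ/Q = √(0.0866) = 0.294
Q = 35.9, so δQ = 0.294 × 35.9 = 10.6.

35.9 ± 10.6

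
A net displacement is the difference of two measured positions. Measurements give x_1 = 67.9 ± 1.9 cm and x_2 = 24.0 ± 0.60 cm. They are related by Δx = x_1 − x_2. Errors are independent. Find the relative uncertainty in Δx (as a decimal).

Absolute uncertainties add in quadrature for a linear combination:
  (δx_1)² = 3.61;  (δx_2)² = 0.360
δΔx = √(3.97) = 1.99 cm
Δx = 43.9 cm, so δΔx/Δx = 1.99/43.9 = 0.0454.

0.0454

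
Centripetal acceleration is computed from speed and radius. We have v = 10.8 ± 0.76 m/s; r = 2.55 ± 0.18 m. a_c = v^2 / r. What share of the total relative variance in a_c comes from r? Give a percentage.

(δa_c/a_c)² = (2·δv/v)² + (-1·δr/r)²
  v term: (2×0.0704)² = 0.0198
  r term: (-1×0.0706)² = 0.00498
Total = 0.0248. Share from r = 0.00498/0.0248 = 0.201.

20.1%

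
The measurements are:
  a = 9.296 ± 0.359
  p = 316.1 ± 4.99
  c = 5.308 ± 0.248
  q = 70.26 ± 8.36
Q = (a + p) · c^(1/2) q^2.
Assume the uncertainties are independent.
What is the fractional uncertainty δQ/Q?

0.240

Let u = a + p = 325.4. δu = √(δa² + δp²) = √(0.129 + 24.9) = 5.00, so δu/u = 0.0154.
Q is then a monomial in u, c, q:
δQ/Q = √((δu/u)² + (½·δc/c)² + (2·δq/q)²) = √(0.000236 + 0.000546 + 0.0566) = 0.240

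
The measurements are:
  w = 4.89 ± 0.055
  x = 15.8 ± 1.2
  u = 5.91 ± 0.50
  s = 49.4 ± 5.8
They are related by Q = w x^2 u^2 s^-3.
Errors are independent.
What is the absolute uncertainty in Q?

For a monomial Q ∝ w, x^2, u^2, s^-3, fractional errors add in quadrature:
  (1·δw/w)² = (1×0.0112)² = 0.000127;  (2·δx/x)² = (2×0.0759)² = 0.0231;  (2·δu/u)² = (2×0.0846)² = 0.0286;  (-3·δs/s)² = (-3×0.117)² = 0.124
δQ/Q = √(0.176) = 0.419
Q = 0.354, so δQ = 0.419 × 0.354 = 0.148.

0.148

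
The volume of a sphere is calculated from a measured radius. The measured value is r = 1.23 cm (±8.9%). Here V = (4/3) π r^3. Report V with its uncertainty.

7.79 ± 2.08 cm^3

For a monomial V ∝ r^3, fractional errors add in quadrature:
  (3·δr/r)² = (3×0.0890)² = 0.0713
δV/V = √(0.0713) = 0.267
V = 7.79 cm^3, so δV = 0.267 × 7.79 = 2.08 cm^3.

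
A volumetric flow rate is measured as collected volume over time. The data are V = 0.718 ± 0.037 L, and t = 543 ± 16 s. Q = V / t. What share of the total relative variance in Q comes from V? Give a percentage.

75.4%

(δQ/Q)² = (1·δV/V)² + (-1·δt/t)²
  V term: (1×0.0515)² = 0.00266
  t term: (-1×0.0295)² = 0.000868
Total = 0.00352. Share from V = 0.00266/0.00352 = 0.754.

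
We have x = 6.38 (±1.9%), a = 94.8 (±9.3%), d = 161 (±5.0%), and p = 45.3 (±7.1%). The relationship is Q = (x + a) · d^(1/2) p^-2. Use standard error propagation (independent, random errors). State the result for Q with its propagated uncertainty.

0.626 ± 0.105

Let u = x + a = 101. δu = √(δx² + δa²) = √(0.0147 + 77.7) = 8.82, so δu/u = 0.0871.
Q is then a monomial in u, d, p:
δQ/Q = √((δu/u)² + (½·δd/d)² + (-2·δp/p)²) = √(0.00759 + 0.000625 + 0.0202) = 0.168
Q = 0.626, so δQ = 0.168 × 0.626 = 0.105.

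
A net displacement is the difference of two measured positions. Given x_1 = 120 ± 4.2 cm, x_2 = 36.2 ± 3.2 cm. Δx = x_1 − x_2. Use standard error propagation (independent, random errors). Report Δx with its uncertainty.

83.8 ± 5.28 cm

Each term contributes (cᵢ δxᵢ)² to (δΔx)²:
  (δx_1)² = 17.6;  (δx_2)² = 10.2
δΔx = √(27.9) = 5.28 cm
Δx = 83.8 cm.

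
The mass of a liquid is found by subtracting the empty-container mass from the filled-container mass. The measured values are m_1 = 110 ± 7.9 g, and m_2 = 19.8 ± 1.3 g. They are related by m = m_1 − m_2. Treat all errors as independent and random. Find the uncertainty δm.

8.01 g

Absolute uncertainties add in quadrature for a linear combination:
  (δm_1)² = 62.4;  (δm_2)² = 1.69
δm = √(64.1) = 8.01 g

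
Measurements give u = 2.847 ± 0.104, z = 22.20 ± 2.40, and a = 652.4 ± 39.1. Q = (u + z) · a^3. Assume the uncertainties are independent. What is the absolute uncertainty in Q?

Let w = u + z = 25.05. δw = √(δu² + δz²) = √(0.0108 + 5.76) = 2.40, so δw/w = 0.0959.
Q is then a monomial in w, a:
δQ/Q = √((δw/w)² + (3·δa/a)²) = √(0.00920 + 0.0323) = 0.204
Q = 6.955e+09, so δQ = 0.204 × 6.955e+09 = 1.42e+09.

1.42e+09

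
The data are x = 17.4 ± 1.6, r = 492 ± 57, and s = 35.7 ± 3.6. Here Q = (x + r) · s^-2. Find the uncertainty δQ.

Let u = x + r = 509. δu = √(δx² + δr²) = √(2.56 + 3250) = 57.0, so δu/u = 0.112.
Q is then a monomial in u, s:
δQ/Q = √((δu/u)² + (-2·δs/s)²) = √(0.0125 + 0.0407) = 0.231
Q = 0.400, so δQ = 0.231 × 0.400 = 0.0922.

0.0922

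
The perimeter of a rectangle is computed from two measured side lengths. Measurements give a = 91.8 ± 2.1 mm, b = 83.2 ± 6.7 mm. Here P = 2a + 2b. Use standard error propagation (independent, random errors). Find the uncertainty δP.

P is a linear combination, so absolute uncertainties add in quadrature:
  (2·δa)² = 17.6;  (2·δb)² = 180
δP = √(197) = 14.0 mm

14.0 mm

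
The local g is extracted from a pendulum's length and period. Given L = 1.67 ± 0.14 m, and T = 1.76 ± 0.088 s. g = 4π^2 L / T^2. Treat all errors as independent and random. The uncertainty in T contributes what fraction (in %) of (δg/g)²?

58.7%

(δg/g)² = (1·δL/L)² + (-2·δT/T)²
  L term: (1×0.0838)² = 0.00703
  T term: (-2×0.0500)² = 0.0100
Total = 0.0170. Share from T = 0.0100/0.0170 = 0.587.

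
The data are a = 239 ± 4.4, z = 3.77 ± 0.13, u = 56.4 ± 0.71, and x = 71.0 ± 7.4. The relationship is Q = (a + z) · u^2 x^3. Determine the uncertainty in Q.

8.68e+10

Let w = a + z = 243. δw = √(δa² + δz²) = √(19.4 + 0.0169) = 4.40, so δw/w = 0.0181.
Q is then a monomial in w, u, x:
δQ/Q = √((δw/w)² + (2·δu/u)² + (3·δx/x)²) = √(0.000329 + 0.000634 + 0.0978) = 0.314
Q = 2.76e+11, so δQ = 0.314 × 2.76e+11 = 8.68e+10.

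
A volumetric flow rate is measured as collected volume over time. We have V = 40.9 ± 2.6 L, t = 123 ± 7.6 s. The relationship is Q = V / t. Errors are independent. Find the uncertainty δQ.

Relative error in a monomial: (δQ/Q)² = Σ (nᵢ · δxᵢ/xᵢ)².
  (1·δV/V)² = (1×0.0636)² = 0.00404;  (-1·δt/t)² = (-1×0.0618)² = 0.00382
δQ/Q = √(0.00786) = 0.0887
Q = 0.333 L/s, so δQ = 0.0887 × 0.333 = 0.0295 L/s.

0.0295 L/s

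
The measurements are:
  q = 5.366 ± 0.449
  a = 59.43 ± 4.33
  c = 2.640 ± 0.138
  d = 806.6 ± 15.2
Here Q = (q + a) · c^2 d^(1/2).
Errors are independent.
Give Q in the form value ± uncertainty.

12830 ± 1600

Let u = q + a = 64.80. δu = √(δq² + δa²) = √(0.202 + 18.7) = 4.35, so δu/u = 0.0672.
Q is then a monomial in u, c, d:
δQ/Q = √((δu/u)² + (2·δc/c)² + (½·δd/d)²) = √(0.00451 + 0.0109 + 8.88e-05) = 0.125
Q = 12830, so δQ = 0.125 × 12830 = 1600.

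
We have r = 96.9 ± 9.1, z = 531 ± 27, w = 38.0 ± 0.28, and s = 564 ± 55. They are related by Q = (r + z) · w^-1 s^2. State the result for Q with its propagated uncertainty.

Let u = r + z = 628. δu = √(δr² + δz²) = √(82.8 + 729) = 28.5, so δu/u = 0.0454.
Q is then a monomial in u, w, s:
δQ/Q = √((δu/u)² + (-1·δw/w)² + (2·δs/s)²) = √(0.00206 + 5.43e-05 + 0.0380) = 0.200
Q = 5.26e+06, so δQ = 0.200 × 5.26e+06 = 1.05e+06.

(5.26 ± 1.05) × 10^6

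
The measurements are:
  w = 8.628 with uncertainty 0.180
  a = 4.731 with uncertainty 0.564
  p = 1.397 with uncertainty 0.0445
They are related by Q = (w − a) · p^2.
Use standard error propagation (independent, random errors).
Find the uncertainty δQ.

Let u = w − a = 3.897. δu = √(δw² + δa²) = √(0.0324 + 0.318) = 0.592, so δu/u = 0.152.
Q is then a monomial in u, p:
δQ/Q = √((δu/u)² + (2·δp/p)²) = √(0.0231 + 0.00406) = 0.165
Q = 7.605, so δQ = 0.165 × 7.605 = 1.25.

1.25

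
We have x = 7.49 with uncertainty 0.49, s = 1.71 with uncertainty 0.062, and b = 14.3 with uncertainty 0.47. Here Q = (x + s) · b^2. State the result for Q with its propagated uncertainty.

Let u = x + s = 9.20. δu = √(δx² + δs²) = √(0.240 + 0.00384) = 0.494, so δu/u = 0.0537.
Q is then a monomial in u, b:
δQ/Q = √((δu/u)² + (2·δb/b)²) = √(0.00288 + 0.00432) = 0.0849
Q = 1880, so δQ = 0.0849 × 1880 = 160.

1880 ± 160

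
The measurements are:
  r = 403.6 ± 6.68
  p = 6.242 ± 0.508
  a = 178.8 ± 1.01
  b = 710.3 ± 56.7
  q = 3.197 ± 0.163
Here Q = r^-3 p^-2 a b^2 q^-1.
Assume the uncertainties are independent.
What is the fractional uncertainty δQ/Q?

0.239

Q is a product of powers, so relative uncertainties combine in quadrature:
  (-3·δr/r)² = (-3×0.0166)² = 0.00247;  (-2·δp/p)² = (-2×0.0814)² = 0.0265;  (1·δa/a)² = (1×0.00565)² = 3.19e-05;  (2·δb/b)² = (2×0.0798)² = 0.0255;  (-1·δq/q)² = (-1×0.0510)² = 0.00260
δQ/Q = √(0.0571) = 0.239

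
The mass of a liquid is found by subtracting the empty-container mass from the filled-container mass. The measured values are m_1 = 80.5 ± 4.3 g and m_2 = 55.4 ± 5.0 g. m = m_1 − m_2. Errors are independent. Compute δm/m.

m is a linear combination, so absolute uncertainties add in quadrature:
  (δm_1)² = 18.5;  (δm_2)² = 25.0
δm = √(43.5) = 6.59 g
m = 25.1 g, so δm/m = 6.59/25.1 = 0.263.

0.263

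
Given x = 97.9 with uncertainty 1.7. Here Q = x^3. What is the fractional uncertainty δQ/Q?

0.0521

Products/powers → add relative errors in quadrature, weighted by exponent:
  (3·δx/x)² = (3×0.0174)² = 0.00271
δQ/Q = √(0.00271) = 0.0521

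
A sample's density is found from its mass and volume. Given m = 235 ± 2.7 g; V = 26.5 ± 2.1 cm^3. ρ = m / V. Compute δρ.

0.710 g/cm^3

Relative error in a monomial: (δρ/ρ)² = Σ (nᵢ · δxᵢ/xᵢ)².
  (1·δm/m)² = (1×0.0115)² = 0.000132;  (-1·δV/V)² = (-1×0.0792)² = 0.00628
δρ/ρ = √(0.00641) = 0.0801
ρ = 8.87 g/cm^3, so δρ = 0.0801 × 8.87 = 0.710 g/cm^3.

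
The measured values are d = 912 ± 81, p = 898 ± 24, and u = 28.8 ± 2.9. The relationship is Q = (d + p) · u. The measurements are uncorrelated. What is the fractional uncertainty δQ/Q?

Let w = d + p = 1810. δw = √(δd² + δp²) = √(6560 + 576) = 84.5, so δw/w = 0.0467.
Q is then a monomial in w, u:
δQ/Q = √((δw/w)² + (1·δu/u)²) = √(0.00218 + 0.0101) = 0.111

0.111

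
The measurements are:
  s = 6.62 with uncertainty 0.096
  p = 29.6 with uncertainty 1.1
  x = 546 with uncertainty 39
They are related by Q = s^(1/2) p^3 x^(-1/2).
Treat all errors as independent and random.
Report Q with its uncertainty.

2860 ± 335

Since Q is a product/quotient, work with relative uncertainties:
  (½·δs/s)² = (0.5×0.0145)² = 5.26e-05;  (3·δp/p)² = (3×0.0372)² = 0.0124;  (−½·δx/x)² = (-0.5×0.0714)² = 0.00128
δQ/Q = √(0.0138) = 0.117
Q = 2860, so δQ = 0.117 × 2860 = 335.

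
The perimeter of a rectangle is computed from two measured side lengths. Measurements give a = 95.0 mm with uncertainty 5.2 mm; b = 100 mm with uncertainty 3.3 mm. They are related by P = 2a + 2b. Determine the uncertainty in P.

For a sum/difference, combine absolute errors in quadrature:
  (2·δa)² = 108;  (2·δb)² = 43.6
δP = √(152) = 12.3 mm

12.3 mm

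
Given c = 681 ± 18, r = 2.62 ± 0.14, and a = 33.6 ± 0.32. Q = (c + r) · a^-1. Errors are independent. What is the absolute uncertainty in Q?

0.570

Let u = c + r = 684. δu = √(δc² + δr²) = √(324 + 0.0196) = 18.0, so δu/u = 0.0263.
Q is then a monomial in u, a:
δQ/Q = √((δu/u)² + (-1·δa/a)²) = √(0.000693 + 9.07e-05) = 0.0280
Q = 20.3, so δQ = 0.0280 × 20.3 = 0.570.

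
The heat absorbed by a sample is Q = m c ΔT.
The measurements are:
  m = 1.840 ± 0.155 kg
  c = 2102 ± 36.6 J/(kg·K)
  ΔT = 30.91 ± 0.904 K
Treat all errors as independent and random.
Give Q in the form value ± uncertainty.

Since Q is a product/quotient, work with relative uncertainties:
  (1·δm/m)² = (1×0.0842)² = 0.00710;  (1·δc/c)² = (1×0.0174)² = 0.000303;  (1·δΔT/ΔT)² = (1×0.0292)² = 0.000855
δQ/Q = √(0.00825) = 0.0909
Q = 119500 J, so δQ = 0.0909 × 119500 = 10900 J.

119500 ± 10900 J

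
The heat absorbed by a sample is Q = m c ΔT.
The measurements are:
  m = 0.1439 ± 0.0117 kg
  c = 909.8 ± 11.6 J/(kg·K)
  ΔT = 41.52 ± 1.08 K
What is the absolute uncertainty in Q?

469 J

Products/powers → add relative errors in quadrature, weighted by exponent:
  (1·δm/m)² = (1×0.0813)² = 0.00661;  (1·δc/c)² = (1×0.0128)² = 0.000163;  (1·δΔT/ΔT)² = (1×0.0260)² = 0.000677
δQ/Q = √(0.00745) = 0.0863
Q = 5436 J, so δQ = 0.0863 × 5436 = 469 J.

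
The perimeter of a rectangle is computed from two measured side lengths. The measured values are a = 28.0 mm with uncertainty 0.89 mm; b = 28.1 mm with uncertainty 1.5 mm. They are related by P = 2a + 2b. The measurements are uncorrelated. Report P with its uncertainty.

Each term contributes (cᵢ δxᵢ)² to (δP)²:
  (2·δa)² = 3.17;  (2·δb)² = 9.00
δP = √(12.2) = 3.49 mm
P = 112 mm.

112 ± 3.49 mm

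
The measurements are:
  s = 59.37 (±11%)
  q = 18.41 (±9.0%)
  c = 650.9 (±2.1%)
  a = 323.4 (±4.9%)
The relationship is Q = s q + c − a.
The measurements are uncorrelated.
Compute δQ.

157

Let p = s·q = 1093. δp/p = √((1·δs/s)² + (1·δq/q)²) = √(0.0121 + 0.00810) = 0.142, so δp = 155.
Q = p + c − a: δQ = √(δp² + δc² + δa²) = √(24100 + 187 + 251) = 157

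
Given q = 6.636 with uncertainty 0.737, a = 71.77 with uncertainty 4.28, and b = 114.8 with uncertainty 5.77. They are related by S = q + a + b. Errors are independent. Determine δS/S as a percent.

Each term contributes (cᵢ δxᵢ)² to (δS)²:
  (δq)² = 0.543;  (δa)² = 18.3;  (δb)² = 33.3
δS = √(52.2) = 7.22
S = 193.2, so δS/S = 7.22/193.2 = 0.0374.

3.74%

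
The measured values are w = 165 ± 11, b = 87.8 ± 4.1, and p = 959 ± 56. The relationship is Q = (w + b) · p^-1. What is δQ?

Let u = w + b = 253. δu = √(δw² + δb²) = √(121 + 16.8) = 11.7, so δu/u = 0.0464.
Q is then a monomial in u, p:
δQ/Q = √((δu/u)² + (-1·δp/p)²) = √(0.00216 + 0.00341) = 0.0746
Q = 0.264, so δQ = 0.0746 × 0.264 = 0.0197.

0.0197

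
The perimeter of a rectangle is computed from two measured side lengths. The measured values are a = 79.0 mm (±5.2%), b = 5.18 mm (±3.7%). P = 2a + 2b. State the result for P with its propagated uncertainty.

Each term contributes (cᵢ δxᵢ)² to (δP)²:
  (2·δa)² = 67.5;  (2·δb)² = 0.147
δP = √(67.6) = 8.22 mm
P = 168 mm.

168 ± 8.22 mm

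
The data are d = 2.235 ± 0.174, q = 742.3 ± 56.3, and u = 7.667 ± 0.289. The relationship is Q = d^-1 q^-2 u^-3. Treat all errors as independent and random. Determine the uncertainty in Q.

Q is a product of powers, so relative uncertainties combine in quadrature:
  (-1·δd/d)² = (-1×0.0779)² = 0.00606;  (-2·δq/q)² = (-2×0.0758)² = 0.0230;  (-3·δu/u)² = (-3×0.0377)² = 0.0128
δQ/Q = √(0.0419) = 0.205
Q = 1.802e-09, so δQ = 0.205 × 1.802e-09 = 3.69e-10.

3.69e-10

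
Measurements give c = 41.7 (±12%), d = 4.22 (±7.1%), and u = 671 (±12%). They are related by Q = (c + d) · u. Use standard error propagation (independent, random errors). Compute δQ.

Let w = c + d = 45.9. δw = √(δc² + δd²) = √(25.0 + 0.0898) = 5.01, so δw/w = 0.109.
Q is then a monomial in w, u:
δQ/Q = √((δw/w)² + (1·δu/u)²) = √(0.0119 + 0.0144) = 0.162
Q = 30800, so δQ = 0.162 × 30800 = 5000.

5000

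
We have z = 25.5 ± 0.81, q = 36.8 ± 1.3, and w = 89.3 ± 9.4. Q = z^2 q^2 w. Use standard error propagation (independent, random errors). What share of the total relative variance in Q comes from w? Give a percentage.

55.1%

(δQ/Q)² = (2·δz/z)² + (2·δq/q)² + (1·δw/w)²
  z term: (2×0.0318)² = 0.00404
  q term: (2×0.0353)² = 0.00499
  w term: (1×0.105)² = 0.0111
Total = 0.0201. Share from w = 0.0111/0.0201 = 0.551.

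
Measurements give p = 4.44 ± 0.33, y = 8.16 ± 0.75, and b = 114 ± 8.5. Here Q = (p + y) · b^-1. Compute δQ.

0.0109

Let u = p + y = 12.6. δu = √(δp² + δy²) = √(0.109 + 0.562) = 0.819, so δu/u = 0.0650.
Q is then a monomial in u, b:
δQ/Q = √((δu/u)² + (-1·δb/b)²) = √(0.00423 + 0.00556) = 0.0989
Q = 0.111, so δQ = 0.0989 × 0.111 = 0.0109.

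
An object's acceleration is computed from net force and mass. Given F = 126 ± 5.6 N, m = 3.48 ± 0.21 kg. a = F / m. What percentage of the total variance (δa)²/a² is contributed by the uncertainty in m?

(δa/a)² = (1·δF/F)² + (-1·δm/m)²
  F term: (1×0.0444)² = 0.00198
  m term: (-1×0.0603)² = 0.00364
Total = 0.00562. Share from m = 0.00364/0.00562 = 0.648.

64.8%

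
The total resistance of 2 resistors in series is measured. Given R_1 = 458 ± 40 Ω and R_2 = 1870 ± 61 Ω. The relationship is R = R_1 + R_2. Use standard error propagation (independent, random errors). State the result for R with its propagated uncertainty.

Each term contributes (cᵢ δxᵢ)² to (δR)²:
  (δR_1)² = 1600;  (δR_2)² = 3720
δR = √(5320) = 72.9 Ω
R = 2330 Ω.

2330 ± 72.9 Ω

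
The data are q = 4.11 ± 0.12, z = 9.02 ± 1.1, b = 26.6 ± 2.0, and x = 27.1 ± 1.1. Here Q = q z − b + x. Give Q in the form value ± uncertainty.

Let p = q·z = 37.1. δp/p = √((1·δq/q)² + (1·δz/z)²) = √(0.000852 + 0.0149) = 0.125, so δp = 4.65.
Q = p − b + x: δQ = √(δp² + δb² + δx²) = √(21.6 + 4.00 + 1.21) = 5.18
Q = 37.6.

37.6 ± 5.18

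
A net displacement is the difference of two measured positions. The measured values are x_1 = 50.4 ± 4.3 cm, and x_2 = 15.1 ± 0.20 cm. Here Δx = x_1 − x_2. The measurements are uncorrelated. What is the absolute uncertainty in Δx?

4.30 cm

Each term contributes (cᵢ δxᵢ)² to (δΔx)²:
  (δx_1)² = 18.5;  (δx_2)² = 0.0400
δΔx = √(18.5) = 4.30 cm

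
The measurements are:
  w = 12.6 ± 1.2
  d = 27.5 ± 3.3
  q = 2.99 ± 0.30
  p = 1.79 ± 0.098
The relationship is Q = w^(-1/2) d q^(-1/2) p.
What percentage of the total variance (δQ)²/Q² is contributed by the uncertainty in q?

11.3%

(δQ/Q)² = (−½·δw/w)² + (1·δd/d)² + (−½·δq/q)² + (1·δp/p)²
  w term: (-0.5×0.0952)² = 0.00227
  d term: (1×0.120)² = 0.0144
  q term: (-0.5×0.100)² = 0.00252
  p term: (1×0.0547)² = 0.00300
Total = 0.0222. Share from q = 0.00252/0.0222 = 0.113.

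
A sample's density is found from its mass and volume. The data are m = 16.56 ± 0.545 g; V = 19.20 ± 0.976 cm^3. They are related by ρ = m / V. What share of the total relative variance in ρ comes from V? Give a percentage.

70.5%

(δρ/ρ)² = (1·δm/m)² + (-1·δV/V)²
  m term: (1×0.0329)² = 0.00108
  V term: (-1×0.0508)² = 0.00258
Total = 0.00367. Share from V = 0.00258/0.00367 = 0.705.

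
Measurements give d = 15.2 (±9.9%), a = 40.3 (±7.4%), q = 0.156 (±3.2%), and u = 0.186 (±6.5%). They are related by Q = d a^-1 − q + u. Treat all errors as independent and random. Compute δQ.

0.0484

Let p = d·a^-1 = 0.377. δp/p = √((1·δd/d)² + (-1·δa/a)²) = √(0.00980 + 0.00548) = 0.124, so δp = 0.0466.
Q = p − q + u: δQ = √(δp² + δq² + δu²) = √(0.00217 + 2.49e-05 + 0.000146) = 0.0484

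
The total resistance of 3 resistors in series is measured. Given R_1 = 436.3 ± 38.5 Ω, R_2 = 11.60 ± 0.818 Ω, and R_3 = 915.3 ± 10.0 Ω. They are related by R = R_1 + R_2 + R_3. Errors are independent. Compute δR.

39.8 Ω

R is a linear combination, so absolute uncertainties add in quadrature:
  (δR_1)² = 1480;  (δR_2)² = 0.669;  (δR_3)² = 100
δR = √(1580) = 39.8 Ω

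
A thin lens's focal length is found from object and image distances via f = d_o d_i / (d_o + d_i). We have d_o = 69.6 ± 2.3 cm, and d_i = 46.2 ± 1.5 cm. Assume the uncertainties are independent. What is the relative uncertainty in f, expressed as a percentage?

2.36%

∂f/∂d_o = (d_i/(d_o+d_i))² = 0.159;  ∂f/∂d_i = (d_o/(d_o+d_i))² = 0.361
δf = √((∂f/∂d_o · δd_o)² + (∂f/∂d_i · δd_i)²) = √(0.134 + 0.294) = 0.654 cm
f = 27.8 cm, so δf/f = 0.654/27.8 = 0.0236.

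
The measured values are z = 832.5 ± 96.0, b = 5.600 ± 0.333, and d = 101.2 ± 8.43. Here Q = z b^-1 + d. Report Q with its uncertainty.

249.9 ± 21.0

Let p = z·b^-1 = 148.7. δp/p = √((1·δz/z)² + (-1·δb/b)²) = √(0.0133 + 0.00354) = 0.130, so δp = 19.3.
Q = p + d: δQ = √(δp² + δd²) = √(372 + 71.1) = 21.0
Q = 249.9.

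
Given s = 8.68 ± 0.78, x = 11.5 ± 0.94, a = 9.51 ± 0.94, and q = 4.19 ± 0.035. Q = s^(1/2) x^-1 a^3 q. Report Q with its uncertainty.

Each factor contributes (exponent × relative error)² to (δQ/Q)²:
  (½·δs/s)² = (0.5×0.0899)² = 0.00202;  (-1·δx/x)² = (-1×0.0817)² = 0.00668;  (3·δa/a)² = (3×0.0988)² = 0.0879;  (1·δq/q)² = (1×0.00835)² = 6.98e-05
δQ/Q = √(0.0967) = 0.311
Q = 923, so δQ = 0.311 × 923 = 287.

923 ± 287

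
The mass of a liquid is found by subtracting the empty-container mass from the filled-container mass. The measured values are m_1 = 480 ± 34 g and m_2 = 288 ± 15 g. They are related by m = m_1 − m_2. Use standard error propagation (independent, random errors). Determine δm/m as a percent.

Sums and differences: (δm)² = Σ (cᵢ δxᵢ)².
  (δm_1)² = 1160;  (δm_2)² = 225
δm = √(1380) = 37.2 g
m = 192 g, so δm/m = 37.2/192 = 0.194.

19.4%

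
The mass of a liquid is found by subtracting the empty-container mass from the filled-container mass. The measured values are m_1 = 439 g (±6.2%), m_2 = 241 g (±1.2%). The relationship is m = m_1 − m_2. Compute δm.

27.4 g

Sums and differences: (δm)² = Σ (cᵢ δxᵢ)².
  (δm_1)² = 741;  (δm_2)² = 8.36
δm = √(749) = 27.4 g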